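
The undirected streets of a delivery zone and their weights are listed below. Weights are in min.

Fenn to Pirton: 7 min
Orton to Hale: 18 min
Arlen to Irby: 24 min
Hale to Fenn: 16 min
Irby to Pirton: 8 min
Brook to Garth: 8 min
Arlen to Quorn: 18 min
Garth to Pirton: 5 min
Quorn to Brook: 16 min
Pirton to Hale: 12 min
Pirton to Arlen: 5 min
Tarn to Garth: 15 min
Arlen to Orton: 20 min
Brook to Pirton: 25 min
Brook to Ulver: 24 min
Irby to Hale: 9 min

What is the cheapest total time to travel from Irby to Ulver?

Settle nodes by increasing distance from Irby:
Irby: 0
Pirton: 8  (via Irby)
Hale: 9  (via Irby)
Garth: 13  (via Pirton)
Arlen: 13  (via Pirton)
Fenn: 15  (via Pirton)
Brook: 21  (via Garth)
Orton: 27  (via Hale)
Tarn: 28  (via Garth)
Quorn: 31  (via Arlen)
Ulver: 45  (via Brook)
Shortest route: Irby → Pirton → Garth → Brook → Ulver = 45 min.

45 min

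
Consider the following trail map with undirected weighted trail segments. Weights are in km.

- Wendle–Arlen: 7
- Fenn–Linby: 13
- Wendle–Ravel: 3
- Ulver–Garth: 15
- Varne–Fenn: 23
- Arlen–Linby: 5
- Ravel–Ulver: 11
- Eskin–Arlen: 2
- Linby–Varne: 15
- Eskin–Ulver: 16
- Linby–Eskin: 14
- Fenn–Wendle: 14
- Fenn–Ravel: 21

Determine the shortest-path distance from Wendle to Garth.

Settle nodes by increasing distance from Wendle:
Wendle: 0
Ravel: 3  (via Wendle)
Arlen: 7  (via Wendle)
Eskin: 9  (via Arlen)
Linby: 12  (via Arlen)
Fenn: 14  (via Wendle)
Ulver: 14  (via Ravel)
Varne: 27  (via Linby)
Garth: 29  (via Ulver)
Shortest route: Wendle–Ravel–Ulver–Garth = 29 km.

29 km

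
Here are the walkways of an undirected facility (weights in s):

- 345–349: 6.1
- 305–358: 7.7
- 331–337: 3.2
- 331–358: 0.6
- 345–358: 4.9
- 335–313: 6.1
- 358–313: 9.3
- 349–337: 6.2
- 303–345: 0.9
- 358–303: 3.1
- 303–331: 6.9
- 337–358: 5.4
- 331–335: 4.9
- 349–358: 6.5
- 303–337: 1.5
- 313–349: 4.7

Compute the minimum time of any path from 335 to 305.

13.2 s

Shortest distances from 335:
335: 0
331: 4.9  (via 335)
358: 5.5  (via 331)
313: 6.1  (via 335)
337: 8.1  (via 331)
303: 8.6  (via 358)
345: 9.5  (via 303)
349: 10.8  (via 313)
305: 13.2  (via 358)
Shortest route: 335 → 331 → 358 → 305 = 13.2 s.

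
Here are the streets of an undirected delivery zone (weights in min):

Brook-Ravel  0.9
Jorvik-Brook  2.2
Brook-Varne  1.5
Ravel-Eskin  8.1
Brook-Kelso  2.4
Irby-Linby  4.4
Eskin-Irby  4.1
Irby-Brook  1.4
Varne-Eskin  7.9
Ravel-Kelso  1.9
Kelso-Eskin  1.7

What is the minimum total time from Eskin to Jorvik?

6.3 min

Running Dijkstra from Eskin:
Eskin: 0
Kelso: 1.7  (via Eskin)
Ravel: 3.6  (via Kelso)
Irby: 4.1  (via Eskin)
Brook: 4.1  (via Kelso)
Varne: 5.6  (via Brook)
Jorvik: 6.3  (via Brook)
Shortest route: Eskin–Kelso–Brook–Jorvik = 6.3 min.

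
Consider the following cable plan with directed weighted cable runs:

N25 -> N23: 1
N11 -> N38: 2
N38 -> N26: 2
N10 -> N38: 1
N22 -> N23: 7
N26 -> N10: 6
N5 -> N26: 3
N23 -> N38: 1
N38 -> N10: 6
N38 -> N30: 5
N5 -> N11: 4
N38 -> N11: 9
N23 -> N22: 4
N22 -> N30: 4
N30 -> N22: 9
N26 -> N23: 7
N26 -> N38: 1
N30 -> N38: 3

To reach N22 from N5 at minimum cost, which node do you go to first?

Compare a few routes:
N5 → N26 → N23 → N22: 3+7+4 = 14
N5 → N26 → N38 → N30 → N22: 3+1+5+9 = 18
N5 → N11 → N38 → N30 → N22: 4+2+5+9 = 20
N5 → N11 → N38 → N26 → N23 → N22: 4+2+2+7+4 = 19
The minimum is 14 via N5 → N26 → N23 → N22.
So from N5 the first move is to N26.

N26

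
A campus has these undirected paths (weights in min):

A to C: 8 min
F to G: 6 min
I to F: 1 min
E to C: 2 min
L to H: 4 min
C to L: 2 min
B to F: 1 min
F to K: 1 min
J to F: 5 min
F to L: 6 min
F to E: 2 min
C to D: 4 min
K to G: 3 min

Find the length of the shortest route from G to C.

8 min

Shortest distances from G:
G: 0
K: 3  (via G)
F: 4  (via K)
B: 5  (via F)
I: 5  (via F)
E: 6  (via F)
C: 8  (via E)
Shortest route: G–K–F–E–C = 8 min.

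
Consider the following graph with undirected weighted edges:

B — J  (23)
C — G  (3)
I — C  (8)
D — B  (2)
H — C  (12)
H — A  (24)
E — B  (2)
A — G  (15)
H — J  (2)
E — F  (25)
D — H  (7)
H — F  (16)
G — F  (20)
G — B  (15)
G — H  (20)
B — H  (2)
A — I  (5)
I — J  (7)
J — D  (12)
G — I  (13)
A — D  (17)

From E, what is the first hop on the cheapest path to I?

B

Enumerating some paths:
E–B–H–C–I: 2+2+12+8 = 24
E–B–H–J–I: 2+2+2+7 = 13
E–B–D–J–I: 2+2+12+7 = 23
E–B–D–H–J–I: 2+2+7+2+7 = 20
The minimum is 13 via E–B–H–J–I.
So from E the first move is to B.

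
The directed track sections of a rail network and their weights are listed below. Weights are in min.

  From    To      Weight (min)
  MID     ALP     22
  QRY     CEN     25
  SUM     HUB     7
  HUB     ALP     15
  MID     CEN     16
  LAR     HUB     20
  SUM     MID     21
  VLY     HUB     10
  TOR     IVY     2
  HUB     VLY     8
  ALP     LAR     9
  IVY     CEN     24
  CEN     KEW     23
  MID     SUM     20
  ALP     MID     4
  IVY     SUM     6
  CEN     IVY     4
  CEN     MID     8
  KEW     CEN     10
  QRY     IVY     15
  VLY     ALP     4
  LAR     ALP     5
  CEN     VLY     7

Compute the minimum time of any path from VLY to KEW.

47 min

Enumerating some paths:
VLY → HUB → ALP → MID → CEN → KEW: 10+15+4+16+23 = 68
VLY → ALP → MID → CEN → KEW: 4+4+16+23 = 47
The minimum is 47 min via VLY → ALP → MID → CEN → KEW.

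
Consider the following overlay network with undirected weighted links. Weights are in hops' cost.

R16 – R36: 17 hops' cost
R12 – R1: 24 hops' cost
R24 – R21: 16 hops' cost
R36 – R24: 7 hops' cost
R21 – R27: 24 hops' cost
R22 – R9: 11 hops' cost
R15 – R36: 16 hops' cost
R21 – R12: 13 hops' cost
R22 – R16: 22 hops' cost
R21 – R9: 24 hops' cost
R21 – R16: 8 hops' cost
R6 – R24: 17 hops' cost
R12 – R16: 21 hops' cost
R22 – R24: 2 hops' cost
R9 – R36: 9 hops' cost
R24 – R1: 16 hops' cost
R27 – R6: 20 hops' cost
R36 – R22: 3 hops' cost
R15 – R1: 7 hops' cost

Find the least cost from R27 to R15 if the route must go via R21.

61 hops' cost

Best R27 to R21: R27–R21 costing 24
Shortest R21→R15: R21–R24–R22–R36–R15 = 37
Total via R21: 24 + 37 = 61 hops' cost.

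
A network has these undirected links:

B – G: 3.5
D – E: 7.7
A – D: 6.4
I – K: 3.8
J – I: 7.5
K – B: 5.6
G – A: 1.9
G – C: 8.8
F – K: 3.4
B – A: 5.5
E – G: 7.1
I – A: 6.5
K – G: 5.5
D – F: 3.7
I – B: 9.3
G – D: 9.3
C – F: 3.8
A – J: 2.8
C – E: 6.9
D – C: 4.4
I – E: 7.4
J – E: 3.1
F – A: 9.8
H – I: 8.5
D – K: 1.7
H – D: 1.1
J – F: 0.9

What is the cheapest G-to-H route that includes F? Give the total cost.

Best G to F: G–A–J–F costing 5.6
Best F to H: F–D–H costing 4.8
Total via F: 5.6 + 4.8 = 10.4.

10.4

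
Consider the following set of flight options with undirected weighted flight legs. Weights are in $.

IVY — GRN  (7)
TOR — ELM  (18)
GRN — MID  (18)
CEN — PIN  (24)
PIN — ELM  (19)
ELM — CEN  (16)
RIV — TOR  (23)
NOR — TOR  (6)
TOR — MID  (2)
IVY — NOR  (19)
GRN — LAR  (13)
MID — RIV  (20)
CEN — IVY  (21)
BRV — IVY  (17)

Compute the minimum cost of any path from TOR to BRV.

Running Dijkstra from TOR:
TOR: 0
MID: 2  (via TOR)
NOR: 6  (via TOR)
ELM: 18  (via TOR)
GRN: 20  (via MID)
RIV: 22  (via MID)
IVY: 25  (via NOR)
LAR: 33  (via GRN)
CEN: 34  (via ELM)
PIN: 37  (via ELM)
BRV: 42  (via IVY)
Shortest route: TOR–NOR–IVY–BRV = $42.

$42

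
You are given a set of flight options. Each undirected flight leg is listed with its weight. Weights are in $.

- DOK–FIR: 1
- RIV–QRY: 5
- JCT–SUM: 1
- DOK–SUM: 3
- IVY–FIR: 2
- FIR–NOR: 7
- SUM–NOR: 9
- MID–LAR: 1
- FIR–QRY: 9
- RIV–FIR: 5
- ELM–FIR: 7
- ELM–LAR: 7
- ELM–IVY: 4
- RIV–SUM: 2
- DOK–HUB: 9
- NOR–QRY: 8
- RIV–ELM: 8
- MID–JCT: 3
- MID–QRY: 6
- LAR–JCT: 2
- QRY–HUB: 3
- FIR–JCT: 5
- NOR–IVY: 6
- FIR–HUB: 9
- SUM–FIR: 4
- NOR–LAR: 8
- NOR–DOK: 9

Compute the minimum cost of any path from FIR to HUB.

Enumerating some paths:
FIR–QRY–HUB: 9+3 = 12
FIR–HUB: 9 = 9
FIR–DOK–HUB: 1+9 = 10
FIR–RIV–QRY–HUB: 5+5+3 = 13
The minimum is $9 via FIR–HUB.

$9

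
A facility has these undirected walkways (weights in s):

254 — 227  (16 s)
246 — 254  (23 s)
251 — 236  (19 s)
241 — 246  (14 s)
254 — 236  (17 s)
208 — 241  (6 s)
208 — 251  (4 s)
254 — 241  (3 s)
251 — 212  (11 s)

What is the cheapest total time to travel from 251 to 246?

Settle nodes by increasing distance from 251:
251: 0
208: 4  (via 251)
241: 10  (via 208)
212: 11  (via 251)
254: 13  (via 241)
236: 19  (via 251)
246: 24  (via 241)
Shortest route: 251–208–241–246 = 24 s.

24 s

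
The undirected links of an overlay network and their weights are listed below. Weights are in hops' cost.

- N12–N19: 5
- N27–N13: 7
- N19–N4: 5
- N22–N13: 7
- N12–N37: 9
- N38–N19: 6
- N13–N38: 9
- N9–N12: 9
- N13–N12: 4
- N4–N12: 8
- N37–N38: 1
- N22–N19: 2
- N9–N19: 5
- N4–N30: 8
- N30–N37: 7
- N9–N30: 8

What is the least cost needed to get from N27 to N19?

Running Dijkstra from N27:
N27: 0
N13: 7  (via N27)
N12: 11  (via N13)
N22: 14  (via N13)
N19: 16  (via N12)
Shortest route: N27–N13–N12–N19 = 16 hops' cost.

16 hops' cost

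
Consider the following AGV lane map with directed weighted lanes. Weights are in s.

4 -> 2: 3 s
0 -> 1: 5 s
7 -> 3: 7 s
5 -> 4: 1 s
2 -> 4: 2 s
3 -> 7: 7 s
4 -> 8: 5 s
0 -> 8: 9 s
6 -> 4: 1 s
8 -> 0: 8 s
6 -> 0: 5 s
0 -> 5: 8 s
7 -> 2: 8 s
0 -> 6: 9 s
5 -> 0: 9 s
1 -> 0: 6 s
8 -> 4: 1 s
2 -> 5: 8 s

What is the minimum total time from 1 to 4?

Shortest distances from 1:
1: 0
0: 6  (via 1)
5: 14  (via 0)
4: 15  (via 5)
Shortest route: 1–0–5–4 = 15 s.

15 s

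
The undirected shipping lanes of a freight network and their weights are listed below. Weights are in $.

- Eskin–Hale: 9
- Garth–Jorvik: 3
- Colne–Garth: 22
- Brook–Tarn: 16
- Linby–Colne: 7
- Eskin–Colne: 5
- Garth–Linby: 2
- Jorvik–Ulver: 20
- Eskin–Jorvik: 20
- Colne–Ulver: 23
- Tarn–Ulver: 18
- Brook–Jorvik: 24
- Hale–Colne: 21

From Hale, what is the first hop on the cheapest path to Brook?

Enumerating some paths:
Hale - Colne - Linby - Garth - Jorvik - Brook: 21+7+2+3+24 = 57
Hale - Eskin - Colne - Linby - Garth - Jorvik - Brook: 9+5+7+2+3+24 = 50
Hale - Eskin - Jorvik - Brook: 9+20+24 = 53
The minimum is $50 via Hale - Eskin - Colne - Linby - Garth - Jorvik - Brook.
So from Hale the first move is to Eskin.

Eskin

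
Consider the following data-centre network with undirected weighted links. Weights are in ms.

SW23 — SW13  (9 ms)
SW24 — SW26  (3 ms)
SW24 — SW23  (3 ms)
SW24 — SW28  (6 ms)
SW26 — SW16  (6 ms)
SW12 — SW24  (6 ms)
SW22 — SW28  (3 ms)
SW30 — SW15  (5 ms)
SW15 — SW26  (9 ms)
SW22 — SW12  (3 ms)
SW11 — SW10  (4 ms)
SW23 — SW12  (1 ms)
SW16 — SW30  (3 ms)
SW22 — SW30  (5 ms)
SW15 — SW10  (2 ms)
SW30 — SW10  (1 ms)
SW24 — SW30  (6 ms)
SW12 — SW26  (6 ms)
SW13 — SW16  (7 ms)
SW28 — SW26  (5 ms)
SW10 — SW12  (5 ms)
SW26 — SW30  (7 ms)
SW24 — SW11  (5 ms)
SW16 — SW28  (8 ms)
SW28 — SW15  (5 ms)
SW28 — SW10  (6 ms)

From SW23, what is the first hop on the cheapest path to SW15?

Compare a few routes:
SW23 - SW24 - SW30 - SW10 - SW15: 3+6+1+2 = 12
SW23 - SW12 - SW10 - SW15: 1+5+2 = 8
SW23 - SW12 - SW10 - SW30 - SW15: 1+5+1+5 = 12
The minimum is 8 ms via SW23 - SW12 - SW10 - SW15.
So from SW23 the first move is to SW12.

SW12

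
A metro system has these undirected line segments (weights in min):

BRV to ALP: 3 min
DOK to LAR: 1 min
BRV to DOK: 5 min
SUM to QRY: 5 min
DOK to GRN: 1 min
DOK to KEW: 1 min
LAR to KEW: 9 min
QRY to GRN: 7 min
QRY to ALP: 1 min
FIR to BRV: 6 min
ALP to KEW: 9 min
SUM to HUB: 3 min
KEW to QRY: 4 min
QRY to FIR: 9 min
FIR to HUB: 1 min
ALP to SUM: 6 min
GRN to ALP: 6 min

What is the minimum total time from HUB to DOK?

Running Dijkstra from HUB:
HUB: 0
FIR: 1  (via HUB)
SUM: 3  (via HUB)
BRV: 7  (via FIR)
QRY: 8  (via SUM)
ALP: 9  (via SUM)
DOK: 12  (via BRV)
Shortest route: HUB–FIR–BRV–DOK = 12 min.

12 min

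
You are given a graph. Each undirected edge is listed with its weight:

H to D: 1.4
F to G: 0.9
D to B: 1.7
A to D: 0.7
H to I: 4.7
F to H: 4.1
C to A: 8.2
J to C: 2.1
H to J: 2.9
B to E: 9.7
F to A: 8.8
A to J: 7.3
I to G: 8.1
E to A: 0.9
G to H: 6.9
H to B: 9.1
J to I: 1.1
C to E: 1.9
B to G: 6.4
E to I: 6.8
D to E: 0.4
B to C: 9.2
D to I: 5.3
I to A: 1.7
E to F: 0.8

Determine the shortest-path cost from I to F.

3.4

Running Dijkstra from I:
I: 0
J: 1.1  (via I)
A: 1.7  (via I)
D: 2.4  (via A)
E: 2.6  (via A)
C: 3.2  (via J)
F: 3.4  (via E)
Shortest route: I → A → E → F = 3.4.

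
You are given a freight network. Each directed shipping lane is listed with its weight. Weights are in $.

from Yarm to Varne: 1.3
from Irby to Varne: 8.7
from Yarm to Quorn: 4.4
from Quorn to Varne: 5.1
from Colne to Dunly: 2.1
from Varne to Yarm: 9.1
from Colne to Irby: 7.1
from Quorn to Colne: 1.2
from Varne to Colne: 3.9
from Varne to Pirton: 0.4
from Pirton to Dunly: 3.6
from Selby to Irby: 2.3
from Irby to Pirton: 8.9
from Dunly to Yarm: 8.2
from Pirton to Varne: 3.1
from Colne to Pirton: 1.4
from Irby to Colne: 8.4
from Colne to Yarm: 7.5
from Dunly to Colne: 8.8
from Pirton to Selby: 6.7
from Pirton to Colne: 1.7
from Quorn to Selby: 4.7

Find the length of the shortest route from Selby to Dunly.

Compare a few routes:
Selby–Irby–Pirton–Dunly: 2.3+8.9+3.6 = 14.8
Selby–Irby–Varne–Pirton–Dunly: 2.3+8.7+0.4+3.6 = 15
Selby–Irby–Colne–Dunly: 2.3+8.4+2.1 = 12.8
Selby–Irby–Pirton–Colne–Dunly: 2.3+8.9+1.7+2.1 = 15
Cheapest is Selby–Irby–Colne–Dunly at $12.8.

$12.8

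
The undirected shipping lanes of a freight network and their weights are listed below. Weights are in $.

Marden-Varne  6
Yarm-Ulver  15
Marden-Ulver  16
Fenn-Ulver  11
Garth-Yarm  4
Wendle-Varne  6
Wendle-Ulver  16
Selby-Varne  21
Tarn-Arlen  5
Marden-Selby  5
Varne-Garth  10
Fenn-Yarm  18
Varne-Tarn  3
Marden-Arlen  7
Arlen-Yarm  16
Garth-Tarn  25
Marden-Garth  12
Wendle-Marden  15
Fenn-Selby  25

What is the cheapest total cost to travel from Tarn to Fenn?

Shortest distances from Tarn:
Tarn: 0
Varne: 3  (via Tarn)
Arlen: 5  (via Tarn)
Marden: 9  (via Varne)
Wendle: 9  (via Varne)
Garth: 13  (via Varne)
Selby: 14  (via Marden)
Yarm: 17  (via Garth)
Ulver: 25  (via Marden)
Fenn: 35  (via Yarm)
Shortest route: Tarn → Varne → Garth → Yarm → Fenn = $35.

$35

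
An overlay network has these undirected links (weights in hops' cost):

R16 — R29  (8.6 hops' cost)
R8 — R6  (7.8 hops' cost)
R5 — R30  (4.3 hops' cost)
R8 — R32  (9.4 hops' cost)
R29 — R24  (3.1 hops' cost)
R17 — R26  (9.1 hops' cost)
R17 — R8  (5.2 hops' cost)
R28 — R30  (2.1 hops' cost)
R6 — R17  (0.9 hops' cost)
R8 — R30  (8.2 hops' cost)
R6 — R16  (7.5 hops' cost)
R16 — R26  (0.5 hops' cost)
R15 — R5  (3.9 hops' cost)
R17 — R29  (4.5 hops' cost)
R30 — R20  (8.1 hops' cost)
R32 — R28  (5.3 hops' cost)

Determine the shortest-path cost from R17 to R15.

Settle nodes by increasing distance from R17:
R17: 0
R6: 0.9  (via R17)
R29: 4.5  (via R17)
R8: 5.2  (via R17)
R24: 7.6  (via R29)
R16: 8.4  (via R6)
R26: 8.9  (via R16)
R30: 13.4  (via R8)
R32: 14.6  (via R8)
R28: 15.5  (via R30)
R5: 17.7  (via R30)
R20: 21.5  (via R30)
R15: 21.6  (via R5)
Shortest route: R17 → R8 → R30 → R5 → R15 = 21.6 hops' cost.

21.6 hops' cost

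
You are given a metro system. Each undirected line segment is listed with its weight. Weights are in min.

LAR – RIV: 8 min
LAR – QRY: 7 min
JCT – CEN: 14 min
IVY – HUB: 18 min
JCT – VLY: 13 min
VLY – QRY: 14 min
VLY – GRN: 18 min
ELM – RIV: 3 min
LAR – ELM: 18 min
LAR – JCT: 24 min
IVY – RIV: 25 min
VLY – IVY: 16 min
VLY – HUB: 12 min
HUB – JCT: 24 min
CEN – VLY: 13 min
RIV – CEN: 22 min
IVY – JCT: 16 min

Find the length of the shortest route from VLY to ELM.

Running Dijkstra from VLY:
VLY: 0
HUB: 12  (via VLY)
CEN: 13  (via VLY)
JCT: 13  (via VLY)
QRY: 14  (via VLY)
IVY: 16  (via VLY)
GRN: 18  (via VLY)
LAR: 21  (via QRY)
RIV: 29  (via LAR)
ELM: 32  (via RIV)
Shortest route: VLY → QRY → LAR → RIV → ELM = 32 min.

32 min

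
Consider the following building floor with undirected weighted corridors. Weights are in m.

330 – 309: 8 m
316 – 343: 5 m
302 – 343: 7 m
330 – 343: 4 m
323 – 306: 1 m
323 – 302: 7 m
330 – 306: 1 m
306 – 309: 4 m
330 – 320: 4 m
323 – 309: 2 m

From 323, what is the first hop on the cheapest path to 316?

Compare a few routes:
323–309–306–330–343–316: 2+4+1+4+5 = 16
323–306–330–343–316: 1+1+4+5 = 11
323–302–343–316: 7+7+5 = 19
The minimum is 11 m via 323–306–330–343–316.
So from 323 the first move is to 306.

306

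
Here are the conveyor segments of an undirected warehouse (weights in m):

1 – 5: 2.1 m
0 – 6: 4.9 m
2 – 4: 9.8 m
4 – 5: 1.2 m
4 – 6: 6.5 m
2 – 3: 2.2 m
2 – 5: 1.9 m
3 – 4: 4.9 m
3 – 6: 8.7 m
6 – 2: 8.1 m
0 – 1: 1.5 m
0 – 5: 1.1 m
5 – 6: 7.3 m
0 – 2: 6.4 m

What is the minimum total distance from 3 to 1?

6.2 m

Settle nodes by increasing distance from 3:
3: 0
2: 2.2  (via 3)
5: 4.1  (via 2)
4: 4.9  (via 3)
0: 5.2  (via 5)
1: 6.2  (via 5)
Shortest route: 3 → 2 → 5 → 1 = 6.2 m.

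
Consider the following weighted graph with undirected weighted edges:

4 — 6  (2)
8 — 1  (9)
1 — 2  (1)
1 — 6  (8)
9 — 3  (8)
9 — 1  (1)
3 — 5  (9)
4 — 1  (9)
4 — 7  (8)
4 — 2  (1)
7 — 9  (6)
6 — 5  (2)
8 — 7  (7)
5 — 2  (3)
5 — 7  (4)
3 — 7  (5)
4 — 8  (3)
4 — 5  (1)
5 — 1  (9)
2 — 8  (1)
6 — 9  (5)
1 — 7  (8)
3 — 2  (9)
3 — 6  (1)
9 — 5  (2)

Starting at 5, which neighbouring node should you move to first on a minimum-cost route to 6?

Enumerating some paths:
5 - 6: 2 = 2
5 - 4 - 6: 1+2 = 3
Cheapest is 5 - 6 at 2.
So from 5 the first move is to 6.

6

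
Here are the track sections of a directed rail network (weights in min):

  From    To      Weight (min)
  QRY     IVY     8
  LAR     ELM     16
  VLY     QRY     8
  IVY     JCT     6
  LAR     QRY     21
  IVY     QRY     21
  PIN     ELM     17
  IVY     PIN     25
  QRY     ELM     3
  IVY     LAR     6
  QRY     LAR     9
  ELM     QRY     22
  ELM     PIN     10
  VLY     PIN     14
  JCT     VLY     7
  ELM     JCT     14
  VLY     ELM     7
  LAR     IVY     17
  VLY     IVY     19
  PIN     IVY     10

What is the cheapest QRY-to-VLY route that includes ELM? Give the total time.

Best QRY to ELM: QRY → ELM costing 3
Best ELM to VLY: ELM → JCT → VLY costing 21
Total via ELM: 3 + 21 = 24 min.

24 min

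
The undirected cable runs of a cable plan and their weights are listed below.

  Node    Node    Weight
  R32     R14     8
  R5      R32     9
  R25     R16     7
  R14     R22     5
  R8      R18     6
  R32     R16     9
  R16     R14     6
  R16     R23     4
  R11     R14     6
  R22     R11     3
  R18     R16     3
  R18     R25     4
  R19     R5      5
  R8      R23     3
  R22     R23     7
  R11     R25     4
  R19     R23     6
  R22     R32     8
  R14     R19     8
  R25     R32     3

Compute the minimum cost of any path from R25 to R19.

Candidate routes:
R25 - R11 - R14 - R19: 4+6+8 = 18
R25 - R32 - R14 - R19: 3+8+8 = 19
R25 - R16 - R23 - R19: 7+4+6 = 17
Cheapest is R25 - R16 - R23 - R19 at 17.

17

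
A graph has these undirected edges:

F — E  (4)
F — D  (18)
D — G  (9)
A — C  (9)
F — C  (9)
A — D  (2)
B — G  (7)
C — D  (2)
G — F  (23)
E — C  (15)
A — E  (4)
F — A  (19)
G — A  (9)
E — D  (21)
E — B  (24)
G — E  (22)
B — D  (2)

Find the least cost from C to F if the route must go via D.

Best C to D: C → D costing 2
Shortest D→F: D → A → E → F = 10
Total via D: 2 + 10 = 12.

12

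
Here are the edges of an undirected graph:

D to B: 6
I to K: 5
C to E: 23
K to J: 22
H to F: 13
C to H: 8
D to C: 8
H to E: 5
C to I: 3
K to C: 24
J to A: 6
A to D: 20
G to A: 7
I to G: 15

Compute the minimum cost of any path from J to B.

Shortest distances from J:
J: 0
A: 6  (via J)
G: 13  (via A)
K: 22  (via J)
D: 26  (via A)
I: 27  (via K)
C: 30  (via I)
B: 32  (via D)
Shortest route: J → A → D → B = 32.

32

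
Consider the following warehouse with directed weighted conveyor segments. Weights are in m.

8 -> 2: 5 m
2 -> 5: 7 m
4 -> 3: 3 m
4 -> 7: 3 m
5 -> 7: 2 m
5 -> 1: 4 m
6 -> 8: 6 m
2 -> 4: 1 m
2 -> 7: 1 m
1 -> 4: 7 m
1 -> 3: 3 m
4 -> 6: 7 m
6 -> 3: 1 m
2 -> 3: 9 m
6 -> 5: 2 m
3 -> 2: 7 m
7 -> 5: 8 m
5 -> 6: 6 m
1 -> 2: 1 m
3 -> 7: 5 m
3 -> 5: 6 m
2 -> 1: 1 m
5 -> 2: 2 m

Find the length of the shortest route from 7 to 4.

Candidate routes:
7 → 5 → 2 → 1 → 4: 8+2+1+7 = 18
7 → 5 → 2 → 4: 8+2+1 = 11
7 → 5 → 1 → 4: 8+4+7 = 19
7 → 5 → 1 → 2 → 4: 8+4+1+1 = 14
Cheapest is 7 → 5 → 2 → 4 at 11 m.

11 m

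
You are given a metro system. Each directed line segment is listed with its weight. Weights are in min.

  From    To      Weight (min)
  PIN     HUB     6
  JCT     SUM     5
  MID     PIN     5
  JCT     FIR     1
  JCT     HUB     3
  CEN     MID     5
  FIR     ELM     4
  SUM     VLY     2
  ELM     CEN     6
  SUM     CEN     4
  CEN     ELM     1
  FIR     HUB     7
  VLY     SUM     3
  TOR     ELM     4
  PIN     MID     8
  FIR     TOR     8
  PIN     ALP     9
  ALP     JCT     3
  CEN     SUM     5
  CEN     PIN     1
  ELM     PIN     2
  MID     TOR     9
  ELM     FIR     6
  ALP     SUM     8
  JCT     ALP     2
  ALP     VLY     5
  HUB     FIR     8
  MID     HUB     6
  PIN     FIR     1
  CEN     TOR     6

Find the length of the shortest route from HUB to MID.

Running Dijkstra from HUB:
HUB: 0
FIR: 8  (via HUB)
ELM: 12  (via FIR)
PIN: 14  (via ELM)
TOR: 16  (via FIR)
CEN: 18  (via ELM)
MID: 22  (via PIN)
Shortest route: HUB → FIR → ELM → PIN → MID = 22 min.

22 min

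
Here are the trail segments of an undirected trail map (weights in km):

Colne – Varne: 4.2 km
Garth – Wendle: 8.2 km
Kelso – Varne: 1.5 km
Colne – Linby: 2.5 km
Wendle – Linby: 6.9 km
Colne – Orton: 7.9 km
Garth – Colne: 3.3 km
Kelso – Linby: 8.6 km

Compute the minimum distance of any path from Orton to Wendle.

17.3 km

Enumerating some paths:
Orton - Colne - Linby - Wendle: 7.9+2.5+6.9 = 17.3
Orton - Colne - Garth - Wendle: 7.9+3.3+8.2 = 19.4
The minimum is 17.3 km via Orton - Colne - Linby - Wendle.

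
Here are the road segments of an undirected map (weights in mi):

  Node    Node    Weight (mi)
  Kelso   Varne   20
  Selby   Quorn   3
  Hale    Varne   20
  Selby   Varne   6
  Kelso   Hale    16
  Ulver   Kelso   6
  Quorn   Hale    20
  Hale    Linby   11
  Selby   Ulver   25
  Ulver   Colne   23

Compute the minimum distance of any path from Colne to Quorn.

51 mi

Running Dijkstra from Colne:
Colne: 0
Ulver: 23  (via Colne)
Kelso: 29  (via Ulver)
Hale: 45  (via Kelso)
Selby: 48  (via Ulver)
Varne: 49  (via Kelso)
Quorn: 51  (via Selby)
Shortest route: Colne–Ulver–Selby–Quorn = 51 mi.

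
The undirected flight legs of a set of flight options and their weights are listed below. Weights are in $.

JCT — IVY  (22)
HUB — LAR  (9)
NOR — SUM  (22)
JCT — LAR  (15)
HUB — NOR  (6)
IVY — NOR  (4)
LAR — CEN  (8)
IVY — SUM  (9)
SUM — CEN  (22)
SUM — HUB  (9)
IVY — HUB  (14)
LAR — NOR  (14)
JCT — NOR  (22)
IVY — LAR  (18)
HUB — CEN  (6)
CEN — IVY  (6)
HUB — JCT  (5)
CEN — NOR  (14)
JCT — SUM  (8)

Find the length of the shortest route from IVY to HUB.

Running Dijkstra from IVY:
IVY: 0
NOR: 4  (via IVY)
CEN: 6  (via IVY)
SUM: 9  (via IVY)
HUB: 10  (via NOR)
Shortest route: IVY–NOR–HUB = $10.

$10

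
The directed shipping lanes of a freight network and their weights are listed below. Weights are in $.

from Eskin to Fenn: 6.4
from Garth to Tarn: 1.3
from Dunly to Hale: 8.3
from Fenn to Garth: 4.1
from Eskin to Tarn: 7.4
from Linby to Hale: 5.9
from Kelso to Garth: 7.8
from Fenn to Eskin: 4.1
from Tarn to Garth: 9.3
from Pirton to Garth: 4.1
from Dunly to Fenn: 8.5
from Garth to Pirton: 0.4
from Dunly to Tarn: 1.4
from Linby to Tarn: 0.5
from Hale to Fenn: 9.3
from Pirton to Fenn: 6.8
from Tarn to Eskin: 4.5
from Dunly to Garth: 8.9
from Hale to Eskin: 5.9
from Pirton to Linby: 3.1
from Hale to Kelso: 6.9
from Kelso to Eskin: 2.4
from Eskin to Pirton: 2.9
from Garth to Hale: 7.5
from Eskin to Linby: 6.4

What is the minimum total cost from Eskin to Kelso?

Shortest distances from Eskin:
Eskin: 0
Pirton: 2.9  (via Eskin)
Linby: 6  (via Pirton)
Fenn: 6.4  (via Eskin)
Tarn: 6.5  (via Linby)
Garth: 7  (via Pirton)
Hale: 11.9  (via Linby)
Kelso: 18.8  (via Hale)
Shortest route: Eskin–Pirton–Linby–Hale–Kelso = $18.8.

$18.8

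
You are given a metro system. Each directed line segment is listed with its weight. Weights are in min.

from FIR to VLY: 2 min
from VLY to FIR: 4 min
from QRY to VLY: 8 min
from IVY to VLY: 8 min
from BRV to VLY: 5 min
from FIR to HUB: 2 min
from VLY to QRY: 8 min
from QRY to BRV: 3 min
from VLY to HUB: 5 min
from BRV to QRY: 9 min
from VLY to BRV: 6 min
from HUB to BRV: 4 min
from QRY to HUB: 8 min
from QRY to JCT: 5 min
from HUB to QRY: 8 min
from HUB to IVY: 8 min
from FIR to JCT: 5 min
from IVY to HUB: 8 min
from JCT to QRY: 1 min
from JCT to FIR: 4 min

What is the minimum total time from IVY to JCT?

17 min

Compare a few routes:
IVY → VLY → FIR → JCT: 8+4+5 = 17
IVY → VLY → QRY → JCT: 8+8+5 = 21
Cheapest is IVY → VLY → FIR → JCT at 17 min.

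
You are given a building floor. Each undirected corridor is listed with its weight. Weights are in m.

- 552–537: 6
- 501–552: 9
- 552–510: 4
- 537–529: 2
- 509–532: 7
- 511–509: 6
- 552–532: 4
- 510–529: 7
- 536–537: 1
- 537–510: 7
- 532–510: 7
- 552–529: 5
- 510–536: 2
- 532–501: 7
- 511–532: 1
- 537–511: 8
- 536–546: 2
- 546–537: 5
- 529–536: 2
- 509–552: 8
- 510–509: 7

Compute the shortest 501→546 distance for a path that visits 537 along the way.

Best 501 to 537: 501–552–537 costing 15
Best 537 to 546: 537–536–546 costing 3
Total via 537: 15 + 3 = 18 m.

18 m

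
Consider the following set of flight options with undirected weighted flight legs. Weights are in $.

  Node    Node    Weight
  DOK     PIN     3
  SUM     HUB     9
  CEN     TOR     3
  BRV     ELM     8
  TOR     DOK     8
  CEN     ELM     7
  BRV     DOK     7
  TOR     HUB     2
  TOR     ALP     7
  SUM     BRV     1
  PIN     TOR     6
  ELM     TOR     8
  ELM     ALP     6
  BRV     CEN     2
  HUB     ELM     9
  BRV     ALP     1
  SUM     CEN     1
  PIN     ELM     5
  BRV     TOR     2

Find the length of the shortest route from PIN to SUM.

Running Dijkstra from PIN:
PIN: 0
DOK: 3  (via PIN)
ELM: 5  (via PIN)
TOR: 6  (via PIN)
HUB: 8  (via TOR)
BRV: 8  (via TOR)
SUM: 9  (via BRV)
Shortest route: PIN → TOR → BRV → SUM = $9.

$9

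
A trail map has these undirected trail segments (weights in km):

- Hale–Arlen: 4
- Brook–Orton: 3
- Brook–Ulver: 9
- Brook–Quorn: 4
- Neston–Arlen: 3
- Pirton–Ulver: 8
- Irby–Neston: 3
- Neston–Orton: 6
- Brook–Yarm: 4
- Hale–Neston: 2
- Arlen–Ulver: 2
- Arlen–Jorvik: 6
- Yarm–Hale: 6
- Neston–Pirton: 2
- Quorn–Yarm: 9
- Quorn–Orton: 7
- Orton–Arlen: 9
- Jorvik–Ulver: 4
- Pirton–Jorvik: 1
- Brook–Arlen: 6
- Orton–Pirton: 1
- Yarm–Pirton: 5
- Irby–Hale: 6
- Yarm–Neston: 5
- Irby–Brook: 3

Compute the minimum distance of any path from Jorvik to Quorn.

9 km

Settle nodes by increasing distance from Jorvik:
Jorvik: 0
Pirton: 1  (via Jorvik)
Orton: 2  (via Pirton)
Neston: 3  (via Pirton)
Ulver: 4  (via Jorvik)
Brook: 5  (via Orton)
Hale: 5  (via Neston)
Yarm: 6  (via Pirton)
Irby: 6  (via Neston)
Arlen: 6  (via Jorvik)
Quorn: 9  (via Orton)
Shortest route: Jorvik–Pirton–Orton–Quorn = 9 km.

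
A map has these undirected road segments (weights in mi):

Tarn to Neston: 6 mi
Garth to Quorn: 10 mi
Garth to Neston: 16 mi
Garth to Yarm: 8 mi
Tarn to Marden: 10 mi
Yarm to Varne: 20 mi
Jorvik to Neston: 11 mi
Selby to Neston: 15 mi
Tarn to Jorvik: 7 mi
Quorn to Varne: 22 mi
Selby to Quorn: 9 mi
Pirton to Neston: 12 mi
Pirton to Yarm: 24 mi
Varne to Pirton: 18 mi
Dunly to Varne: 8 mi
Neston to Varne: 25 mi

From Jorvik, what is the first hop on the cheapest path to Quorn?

Compare a few routes:
Jorvik - Tarn - Neston - Selby - Quorn: 7+6+15+9 = 37
Jorvik - Neston - Garth - Quorn: 11+16+10 = 37
Jorvik - Neston - Selby - Quorn: 11+15+9 = 35
Jorvik - Tarn - Neston - Garth - Quorn: 7+6+16+10 = 39
Cheapest is Jorvik - Neston - Selby - Quorn at 35 mi.
So from Jorvik the first move is to Neston.

Neston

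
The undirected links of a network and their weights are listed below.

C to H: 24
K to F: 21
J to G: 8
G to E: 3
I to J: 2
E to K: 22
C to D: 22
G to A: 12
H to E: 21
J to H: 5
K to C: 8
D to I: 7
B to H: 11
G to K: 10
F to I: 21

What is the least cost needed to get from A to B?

36

Candidate routes:
A–G–J–H–B: 12+8+5+11 = 36
A–G–K–C–H–B: 12+10+8+24+11 = 65
A–G–E–H–B: 12+3+21+11 = 47
The minimum is 36 via A–G–J–H–B.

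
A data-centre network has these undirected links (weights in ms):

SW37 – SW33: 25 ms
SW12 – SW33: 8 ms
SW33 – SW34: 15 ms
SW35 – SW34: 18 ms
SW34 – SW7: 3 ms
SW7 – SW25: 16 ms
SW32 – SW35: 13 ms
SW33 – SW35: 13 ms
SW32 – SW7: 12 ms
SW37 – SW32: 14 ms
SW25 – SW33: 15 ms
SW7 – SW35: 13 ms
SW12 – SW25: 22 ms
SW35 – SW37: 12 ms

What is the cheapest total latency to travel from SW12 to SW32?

Running Dijkstra from SW12:
SW12: 0
SW33: 8  (via SW12)
SW35: 21  (via SW33)
SW25: 22  (via SW12)
SW34: 23  (via SW33)
SW7: 26  (via SW34)
SW37: 33  (via SW33)
SW32: 34  (via SW35)
Shortest route: SW12 → SW33 → SW35 → SW32 = 34 ms.

34 ms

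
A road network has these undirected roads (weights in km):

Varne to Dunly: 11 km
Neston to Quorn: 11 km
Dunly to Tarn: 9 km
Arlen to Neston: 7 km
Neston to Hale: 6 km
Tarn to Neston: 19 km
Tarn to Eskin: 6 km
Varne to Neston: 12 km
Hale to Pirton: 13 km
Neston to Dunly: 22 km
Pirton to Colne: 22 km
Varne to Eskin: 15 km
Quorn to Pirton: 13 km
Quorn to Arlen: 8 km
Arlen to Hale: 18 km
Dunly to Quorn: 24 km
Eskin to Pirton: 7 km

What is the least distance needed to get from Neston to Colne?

Running Dijkstra from Neston:
Neston: 0
Hale: 6  (via Neston)
Arlen: 7  (via Neston)
Quorn: 11  (via Neston)
Varne: 12  (via Neston)
Pirton: 19  (via Hale)
Tarn: 19  (via Neston)
Dunly: 22  (via Neston)
Eskin: 25  (via Tarn)
Colne: 41  (via Pirton)
Shortest route: Neston → Hale → Pirton → Colne = 41 km.

41 km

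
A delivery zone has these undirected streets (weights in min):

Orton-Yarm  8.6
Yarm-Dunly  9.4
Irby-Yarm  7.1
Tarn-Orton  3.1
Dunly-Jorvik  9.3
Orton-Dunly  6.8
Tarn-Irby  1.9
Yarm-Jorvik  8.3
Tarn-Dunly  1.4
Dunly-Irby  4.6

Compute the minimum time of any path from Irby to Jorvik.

Running Dijkstra from Irby:
Irby: 0
Tarn: 1.9  (via Irby)
Dunly: 3.3  (via Tarn)
Orton: 5  (via Tarn)
Yarm: 7.1  (via Irby)
Jorvik: 12.6  (via Dunly)
Shortest route: Irby → Tarn → Dunly → Jorvik = 12.6 min.

12.6 min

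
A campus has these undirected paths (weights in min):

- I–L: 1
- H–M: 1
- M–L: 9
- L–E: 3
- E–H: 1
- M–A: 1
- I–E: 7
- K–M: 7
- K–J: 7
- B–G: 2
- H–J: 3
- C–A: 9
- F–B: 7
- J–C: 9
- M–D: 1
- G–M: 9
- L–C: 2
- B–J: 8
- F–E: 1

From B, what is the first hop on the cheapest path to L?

Compare a few routes:
B - G - M - H - E - L: 2+9+1+1+3 = 16
B - J - H - E - L: 8+3+1+3 = 15
B - F - E - L: 7+1+3 = 11
B - F - E - I - L: 7+1+7+1 = 16
Cheapest is B - F - E - L at 11 min.
So from B the first move is to F.

F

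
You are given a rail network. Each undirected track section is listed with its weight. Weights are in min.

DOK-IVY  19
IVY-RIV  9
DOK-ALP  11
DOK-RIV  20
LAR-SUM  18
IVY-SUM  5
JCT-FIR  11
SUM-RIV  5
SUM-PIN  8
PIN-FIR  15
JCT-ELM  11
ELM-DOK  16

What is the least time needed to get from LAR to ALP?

53 min

Shortest distances from LAR:
LAR: 0
SUM: 18  (via LAR)
RIV: 23  (via SUM)
IVY: 23  (via SUM)
PIN: 26  (via SUM)
FIR: 41  (via PIN)
DOK: 42  (via IVY)
JCT: 52  (via FIR)
ALP: 53  (via DOK)
Shortest route: LAR → SUM → IVY → DOK → ALP = 53 min.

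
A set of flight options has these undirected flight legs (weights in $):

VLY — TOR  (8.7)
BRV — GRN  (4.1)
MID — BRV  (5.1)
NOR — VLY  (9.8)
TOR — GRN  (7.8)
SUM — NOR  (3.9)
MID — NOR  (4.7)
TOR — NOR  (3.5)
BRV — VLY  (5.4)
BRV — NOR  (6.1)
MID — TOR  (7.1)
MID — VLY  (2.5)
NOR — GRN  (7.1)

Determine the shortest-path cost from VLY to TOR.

$8.7

Running Dijkstra from VLY:
VLY: 0
MID: 2.5  (via VLY)
BRV: 5.4  (via VLY)
NOR: 7.2  (via MID)
TOR: 8.7  (via VLY)
Shortest route: VLY → TOR = $8.7.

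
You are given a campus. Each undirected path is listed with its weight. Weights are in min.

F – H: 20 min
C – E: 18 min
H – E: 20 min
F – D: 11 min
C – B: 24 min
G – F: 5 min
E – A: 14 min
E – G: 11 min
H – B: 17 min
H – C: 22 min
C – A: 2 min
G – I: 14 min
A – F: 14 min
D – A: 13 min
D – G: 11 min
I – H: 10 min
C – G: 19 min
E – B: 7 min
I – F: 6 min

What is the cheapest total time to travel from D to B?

29 min

Settle nodes by increasing distance from D:
D: 0
F: 11  (via D)
G: 11  (via D)
A: 13  (via D)
C: 15  (via A)
I: 17  (via F)
E: 22  (via G)
H: 27  (via I)
B: 29  (via E)
Shortest route: D → G → E → B = 29 min.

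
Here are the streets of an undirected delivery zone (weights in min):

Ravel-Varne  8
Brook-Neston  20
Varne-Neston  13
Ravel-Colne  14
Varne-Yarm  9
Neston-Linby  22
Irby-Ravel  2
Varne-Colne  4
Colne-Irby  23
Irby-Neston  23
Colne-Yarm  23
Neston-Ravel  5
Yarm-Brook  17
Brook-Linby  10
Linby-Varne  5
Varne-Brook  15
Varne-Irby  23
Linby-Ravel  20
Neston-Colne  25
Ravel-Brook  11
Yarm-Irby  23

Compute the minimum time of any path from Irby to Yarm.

19 min

Enumerating some paths:
Irby → Ravel → Varne → Yarm: 2+8+9 = 19
Irby → Ravel → Neston → Varne → Yarm: 2+5+13+9 = 29
Irby → Yarm: 23 = 23
The minimum is 19 min via Irby → Ravel → Varne → Yarm.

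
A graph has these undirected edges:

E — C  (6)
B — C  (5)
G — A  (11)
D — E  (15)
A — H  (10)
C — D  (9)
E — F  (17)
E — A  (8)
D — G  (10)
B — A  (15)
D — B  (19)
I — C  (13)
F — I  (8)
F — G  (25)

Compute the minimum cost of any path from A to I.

Settle nodes by increasing distance from A:
A: 0
E: 8  (via A)
H: 10  (via A)
G: 11  (via A)
C: 14  (via E)
B: 15  (via A)
D: 21  (via G)
F: 25  (via E)
I: 27  (via C)
Shortest route: A–E–C–I = 27.

27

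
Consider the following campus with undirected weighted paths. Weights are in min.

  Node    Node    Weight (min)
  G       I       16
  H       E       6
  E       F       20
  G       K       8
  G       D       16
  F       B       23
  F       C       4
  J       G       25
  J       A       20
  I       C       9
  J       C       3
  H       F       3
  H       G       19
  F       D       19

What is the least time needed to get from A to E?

36 min

Enumerating some paths:
A → J → C → F → H → E: 20+3+4+3+6 = 36
A → J → C → I → G → H → E: 20+3+9+16+19+6 = 73
A → J → C → F → E: 20+3+4+20 = 47
A → J → G → H → E: 20+25+19+6 = 70
The minimum is 36 min via A → J → C → F → H → E.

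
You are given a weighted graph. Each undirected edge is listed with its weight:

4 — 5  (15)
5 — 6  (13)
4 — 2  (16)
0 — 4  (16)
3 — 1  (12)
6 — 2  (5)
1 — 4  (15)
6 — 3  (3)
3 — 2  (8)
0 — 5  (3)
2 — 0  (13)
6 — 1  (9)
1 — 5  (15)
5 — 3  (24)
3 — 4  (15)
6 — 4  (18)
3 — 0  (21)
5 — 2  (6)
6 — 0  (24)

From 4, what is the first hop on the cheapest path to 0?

Candidate routes:
4 → 5 → 0: 15+3 = 18
4 → 0: 16 = 16
4 → 2 → 0: 16+13 = 29
4 → 2 → 5 → 0: 16+6+3 = 25
The minimum is 16 via 4 → 0.
So from 4 the first move is to 0.

0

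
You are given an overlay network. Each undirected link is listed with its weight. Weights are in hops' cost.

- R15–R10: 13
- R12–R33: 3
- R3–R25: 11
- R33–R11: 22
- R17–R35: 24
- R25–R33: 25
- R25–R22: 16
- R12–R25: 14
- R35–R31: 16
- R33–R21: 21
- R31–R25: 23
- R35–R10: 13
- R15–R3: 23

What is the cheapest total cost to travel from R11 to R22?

Running Dijkstra from R11:
R11: 0
R33: 22  (via R11)
R12: 25  (via R33)
R25: 39  (via R12)
R21: 43  (via R33)
R3: 50  (via R25)
R22: 55  (via R25)
Shortest route: R11–R33–R12–R25–R22 = 55 hops' cost.

55 hops' cost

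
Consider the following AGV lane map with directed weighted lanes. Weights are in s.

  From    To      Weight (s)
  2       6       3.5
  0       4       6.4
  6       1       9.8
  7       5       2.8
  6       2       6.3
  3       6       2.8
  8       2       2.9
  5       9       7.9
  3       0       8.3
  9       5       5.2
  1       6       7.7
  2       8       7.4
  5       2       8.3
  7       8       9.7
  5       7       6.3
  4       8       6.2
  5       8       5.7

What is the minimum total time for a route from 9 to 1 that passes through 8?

Shortest 9→8: 9–5–8 = 10.9
Best 8 to 1: 8–2–6–1 costing 16.2
Total via 8: 10.9 + 16.2 = 27.1 s.

27.1 s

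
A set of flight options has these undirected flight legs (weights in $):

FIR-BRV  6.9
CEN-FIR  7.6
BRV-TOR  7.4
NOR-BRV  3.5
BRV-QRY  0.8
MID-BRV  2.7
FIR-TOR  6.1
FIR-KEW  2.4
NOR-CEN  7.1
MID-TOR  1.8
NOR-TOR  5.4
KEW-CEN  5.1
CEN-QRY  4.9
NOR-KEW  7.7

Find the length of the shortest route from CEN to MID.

$8.4

Settle nodes by increasing distance from CEN:
CEN: 0
QRY: 4.9  (via CEN)
KEW: 5.1  (via CEN)
BRV: 5.7  (via QRY)
NOR: 7.1  (via CEN)
FIR: 7.5  (via KEW)
MID: 8.4  (via BRV)
Shortest route: CEN–QRY–BRV–MID = $8.4.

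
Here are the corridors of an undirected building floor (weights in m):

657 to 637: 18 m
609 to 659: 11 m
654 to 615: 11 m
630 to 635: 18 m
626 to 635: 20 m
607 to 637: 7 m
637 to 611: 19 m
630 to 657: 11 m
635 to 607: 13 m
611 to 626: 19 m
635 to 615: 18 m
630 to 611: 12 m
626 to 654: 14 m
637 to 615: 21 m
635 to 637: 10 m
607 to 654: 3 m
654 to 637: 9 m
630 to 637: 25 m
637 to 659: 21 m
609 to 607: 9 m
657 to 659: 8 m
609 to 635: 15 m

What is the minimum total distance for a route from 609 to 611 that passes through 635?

Best 609 to 635: 609–635 costing 15
Shortest 635→611: 635–637–611 = 29
Total via 635: 15 + 29 = 44 m.

44 m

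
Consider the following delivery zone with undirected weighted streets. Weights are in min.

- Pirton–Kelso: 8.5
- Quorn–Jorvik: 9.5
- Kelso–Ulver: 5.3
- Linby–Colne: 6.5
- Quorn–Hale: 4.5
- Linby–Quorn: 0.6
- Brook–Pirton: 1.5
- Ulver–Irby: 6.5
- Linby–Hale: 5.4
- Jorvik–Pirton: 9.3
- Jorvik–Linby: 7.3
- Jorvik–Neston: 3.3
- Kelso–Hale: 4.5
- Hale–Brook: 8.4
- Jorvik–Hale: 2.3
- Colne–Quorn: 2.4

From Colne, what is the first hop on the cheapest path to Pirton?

Compare a few routes:
Colne–Quorn–Hale–Brook–Pirton: 2.4+4.5+8.4+1.5 = 16.8
Colne–Quorn–Linby–Hale–Brook–Pirton: 2.4+0.6+5.4+8.4+1.5 = 18.3
The minimum is 16.8 min via Colne–Quorn–Hale–Brook–Pirton.
So from Colne the first move is to Quorn.

Quorn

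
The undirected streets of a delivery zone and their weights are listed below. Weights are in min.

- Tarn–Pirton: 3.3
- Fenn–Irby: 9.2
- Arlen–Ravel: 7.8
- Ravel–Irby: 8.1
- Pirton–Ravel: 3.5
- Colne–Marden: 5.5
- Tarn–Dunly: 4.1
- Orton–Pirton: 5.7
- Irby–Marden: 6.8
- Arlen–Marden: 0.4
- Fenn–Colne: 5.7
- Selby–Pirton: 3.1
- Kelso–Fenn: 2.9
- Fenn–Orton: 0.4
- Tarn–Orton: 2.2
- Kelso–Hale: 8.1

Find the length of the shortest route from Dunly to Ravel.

10.9 min

Settle nodes by increasing distance from Dunly:
Dunly: 0
Tarn: 4.1  (via Dunly)
Orton: 6.3  (via Tarn)
Fenn: 6.7  (via Orton)
Pirton: 7.4  (via Tarn)
Kelso: 9.6  (via Fenn)
Selby: 10.5  (via Pirton)
Ravel: 10.9  (via Pirton)
Shortest route: Dunly → Tarn → Pirton → Ravel = 10.9 min.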